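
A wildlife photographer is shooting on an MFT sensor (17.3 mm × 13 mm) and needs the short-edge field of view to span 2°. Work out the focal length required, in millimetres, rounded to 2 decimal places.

From α = 2·arctan(h/2f) we get f = h / (2·tan(α/2)).
With h = 13 mm and α/2 = 1°, tan(α/2) ≈ 0.01746, so f ≈ 13 / 0.03491 ≈ 372.3848 mm.

372.38 mm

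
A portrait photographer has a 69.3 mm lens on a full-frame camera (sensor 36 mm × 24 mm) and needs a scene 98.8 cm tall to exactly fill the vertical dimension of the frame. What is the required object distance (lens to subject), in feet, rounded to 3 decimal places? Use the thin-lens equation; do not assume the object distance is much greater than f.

W: 98.8 cm = 988 mm.
Magnification m = h/W = dᵢ/dₒ; combined with 1/f = 1/dₒ + 1/dᵢ this gives dₒ = f·(1 + W/h).
dₒ = 69.3 mm × (1 + 988/24) = 69.3 × 42.1667 ≈ 2922.150 mm = 2922.150/304.8 ft = 9.58711 ft.

9.587 ft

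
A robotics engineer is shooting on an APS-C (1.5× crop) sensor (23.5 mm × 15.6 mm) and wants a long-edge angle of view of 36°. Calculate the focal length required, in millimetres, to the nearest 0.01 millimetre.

36.16 mm

From α = 2·arctan(w/2f) we get f = w / (2·tan(α/2)).
With w = 23.5 mm and α/2 = 18°, tan(α/2) ≈ 0.32492, so f ≈ 23.5 / 0.64984 ≈ 36.1628 mm.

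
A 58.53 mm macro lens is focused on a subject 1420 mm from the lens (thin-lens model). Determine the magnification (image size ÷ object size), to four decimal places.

Thin lens: 1/f = 1/dₒ + 1/dᵢ → 1/dᵢ = 1/58.53 − 1/1420 = 0.0163810 mm⁻¹, so dᵢ ≈ 61.0462 mm.
Magnification m = dᵢ/dₒ = 61.0462/1420 ≈ 0.04299.

0.0430×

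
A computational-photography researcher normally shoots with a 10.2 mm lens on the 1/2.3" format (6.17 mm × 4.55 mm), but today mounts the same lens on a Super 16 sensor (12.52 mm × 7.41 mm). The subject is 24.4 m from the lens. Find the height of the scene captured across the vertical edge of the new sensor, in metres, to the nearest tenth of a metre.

17.7 m

The focal length stays 10.2 mm; the relevant sensor dimension is now h = 7.41 mm. Object distance dₒ = 24.4 m = 24400 mm.
Thin-lens field height W = h·(dₒ − f)/f = 7.41 × (24400 − 10.2)/10.2 ≈ 17718.472 mm = 17.7185 m.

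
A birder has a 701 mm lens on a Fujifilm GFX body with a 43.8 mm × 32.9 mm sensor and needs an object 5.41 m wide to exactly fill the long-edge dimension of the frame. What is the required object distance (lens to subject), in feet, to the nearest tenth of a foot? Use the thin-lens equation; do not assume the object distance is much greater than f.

W: 5.41 m = 5410 mm.
Magnification m = w/W = dᵢ/dₒ; combined with 1/f = 1/dₒ + 1/dᵢ this gives dₒ = f·(1 + W/w).
dₒ = 701 mm × (1 + 5410/43.8) = 701 × 124.5160 ≈ 87285.703 mm = 87285.703/304.8 ft = 286.37 ft.

286.4 ft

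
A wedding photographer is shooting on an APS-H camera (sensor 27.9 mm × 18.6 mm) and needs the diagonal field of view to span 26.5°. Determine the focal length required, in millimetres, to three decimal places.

71.202 mm

Sensor diagonal = √(27.9² + 18.6²) = √1124.3700 ≈ 33.5316 mm.
From α = 2·arctan(d/2f) we get f = d / (2·tan(α/2)).
With d = 33.5316 mm and α/2 = 13.25°, tan(α/2) ≈ 0.23547, so f ≈ 33.5316 / 0.47094 ≈ 71.2019 mm.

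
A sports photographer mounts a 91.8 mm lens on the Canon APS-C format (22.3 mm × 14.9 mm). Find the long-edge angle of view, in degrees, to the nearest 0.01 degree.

13.85°

Angle of view α = 2·arctan(w/2f) with w = 22.3 mm and f = 91.8 mm.
w/2f = 0.12146; arctan(0.12146) ≈ 6.9252°, so α ≈ 13.8504°.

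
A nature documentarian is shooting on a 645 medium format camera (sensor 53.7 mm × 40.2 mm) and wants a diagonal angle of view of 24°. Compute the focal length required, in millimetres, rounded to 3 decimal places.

157.793 mm

Sensor diagonal = √(53.7² + 40.2²) = √4499.7300 ≈ 67.0800 mm.
From α = 2·arctan(d/2f) we get f = d / (2·tan(α/2)).
With d = 67.0800 mm and α/2 = 12°, tan(α/2) ≈ 0.21256, so f ≈ 67.0800 / 0.42511 ≈ 157.7934 mm.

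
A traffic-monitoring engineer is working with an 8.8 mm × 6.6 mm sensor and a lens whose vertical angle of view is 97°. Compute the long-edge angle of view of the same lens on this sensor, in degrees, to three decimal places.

112.868°

From the vertical AOV: f = 6.6 / (2·tan(48.5°)) = 6.6 / 2.26059 ≈ 2.9196 mm.
Long-edge AOV = 2·arctan(8.8 / (2 × 2.9196)) = 2·arctan(1.50706) ≈ 112.8680°.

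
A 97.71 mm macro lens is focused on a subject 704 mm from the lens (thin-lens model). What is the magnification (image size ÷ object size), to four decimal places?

0.1612×

Thin lens: 1/f = 1/dₒ + 1/dᵢ → 1/dᵢ = 1/97.71 − 1/704 = 0.0088139 mm⁻¹, so dᵢ ≈ 113.4570 mm.
Magnification m = dᵢ/dₒ = 113.4570/704 ≈ 0.16116.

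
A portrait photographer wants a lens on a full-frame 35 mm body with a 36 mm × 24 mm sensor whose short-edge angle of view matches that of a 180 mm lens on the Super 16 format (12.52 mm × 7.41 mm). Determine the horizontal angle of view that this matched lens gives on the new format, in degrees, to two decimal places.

Equal short-edge AOV ⇒ f₂ = f₁ · 24/7.41 = 180 × 3.23887 ≈ 582.9960 mm.
Horizontal AOV on the new format = 2·arctan(36 / (2 × 582.9960)) = 2·arctan(0.03088) ≈ 3.5369°.

3.54°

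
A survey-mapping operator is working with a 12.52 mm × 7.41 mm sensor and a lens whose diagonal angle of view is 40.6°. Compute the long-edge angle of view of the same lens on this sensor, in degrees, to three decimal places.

Sensor diagonal = √(12.52² + 7.41²) = √211.6585 ≈ 14.5485 mm.
From the diagonal AOV: f = 14.5485 / (2·tan(20.3°)) = 14.5485 / 0.73982 ≈ 19.6648 mm.
Long-edge AOV = 2·arctan(12.52 / (2 × 19.6648)) = 2·arctan(0.31833) ≈ 35.3162°.

35.316°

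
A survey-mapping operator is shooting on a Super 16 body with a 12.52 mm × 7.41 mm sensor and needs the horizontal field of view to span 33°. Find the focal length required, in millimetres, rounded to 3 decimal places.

21.133 mm

From α = 2·arctan(w/2f) we get f = w / (2·tan(α/2)).
With w = 12.52 mm and α/2 = 16.5°, tan(α/2) ≈ 0.29621, so f ≈ 12.52 / 0.59243 ≈ 21.1334 mm.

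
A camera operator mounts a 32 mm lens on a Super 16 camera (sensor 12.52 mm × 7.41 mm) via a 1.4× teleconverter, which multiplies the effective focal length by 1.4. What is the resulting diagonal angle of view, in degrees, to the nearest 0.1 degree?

18.4°

Effective focal length f = 32 × 1.4 = 44.8 mm.
Sensor diagonal = √(12.52² + 7.41²) = √211.6585 ≈ 14.5485 mm.
α = 2·arctan(14.548 / (2 × 44.8)) = 2·arctan(0.16237) ≈ 18.4454°.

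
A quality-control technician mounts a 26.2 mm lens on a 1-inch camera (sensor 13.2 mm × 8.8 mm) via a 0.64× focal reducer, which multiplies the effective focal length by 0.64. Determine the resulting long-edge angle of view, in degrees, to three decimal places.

42.970°

Effective focal length f = 26.2 × 0.64 = 16.768 mm.
α = 2·arctan(13.2 / (2 × 16.768)) = 2·arctan(0.39361) ≈ 42.9699°.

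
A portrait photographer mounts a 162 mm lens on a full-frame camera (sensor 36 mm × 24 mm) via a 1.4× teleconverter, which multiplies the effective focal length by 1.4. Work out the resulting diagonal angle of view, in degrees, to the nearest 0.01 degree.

Effective focal length f = 162 × 1.4 = 226.8 mm.
Sensor diagonal = √(36² + 24²) = √1872.0000 ≈ 43.2666 mm.
α = 2·arctan(43.267 / (2 × 226.8)) = 2·arctan(0.09538) ≈ 10.8973°.

10.90°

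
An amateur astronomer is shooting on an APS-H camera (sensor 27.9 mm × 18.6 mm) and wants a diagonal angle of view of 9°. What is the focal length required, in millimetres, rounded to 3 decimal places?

213.030 mm

Sensor diagonal = √(27.9² + 18.6²) = √1124.3700 ≈ 33.5316 mm.
From α = 2·arctan(d/2f) we get f = d / (2·tan(α/2)).
With d = 33.5316 mm and α/2 = 4.5°, tan(α/2) ≈ 0.07870, so f ≈ 33.5316 / 0.15740 ≈ 213.0299 mm.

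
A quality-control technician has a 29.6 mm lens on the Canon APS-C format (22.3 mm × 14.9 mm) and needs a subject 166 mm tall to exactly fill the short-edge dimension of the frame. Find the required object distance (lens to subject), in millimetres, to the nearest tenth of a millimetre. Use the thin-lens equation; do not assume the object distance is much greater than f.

Magnification m = h/W = dᵢ/dₒ; combined with 1/f = 1/dₒ + 1/dᵢ this gives dₒ = f·(1 + W/h).
dₒ = 29.6 mm × (1 + 166/14.9) = 29.6 × 12.1409 ≈ 359.372 mm.

359.4 mm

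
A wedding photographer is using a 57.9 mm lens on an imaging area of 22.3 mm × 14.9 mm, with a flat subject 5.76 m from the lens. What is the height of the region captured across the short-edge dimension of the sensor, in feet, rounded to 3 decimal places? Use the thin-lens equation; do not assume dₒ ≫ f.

dₒ: 5.76 m = 5760 mm.
Similar triangles through the lens centre give W/dₒ = h/dᵢ; with 1/f = 1/dₒ + 1/dᵢ this gives W = h·(dₒ − f)/f.
W = 14.9 mm × (5760 − 57.9) / 57.9 = 14.9 × 98.4819 ≈ 1467.380 mm = 1467.380/304.8 ft = 4.81424 ft.

4.814 ft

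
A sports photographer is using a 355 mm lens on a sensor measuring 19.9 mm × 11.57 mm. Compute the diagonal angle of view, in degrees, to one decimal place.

Sensor diagonal = √(19.9² + 11.57²) = √529.8749 ≈ 23.0190 mm.
Angle of view α = 2·arctan(d/2f) with d = 23.0190 mm and f = 355 mm.
d/2f = 0.03242; arctan(0.03242) ≈ 1.8569°, so α ≈ 3.7139°.

3.7°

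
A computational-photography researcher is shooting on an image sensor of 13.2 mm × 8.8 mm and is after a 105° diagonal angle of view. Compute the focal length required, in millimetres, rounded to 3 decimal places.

Sensor diagonal = √(13.2² + 8.8²) = √251.6800 ≈ 15.8644 mm.
From α = 2·arctan(d/2f) we get f = d / (2·tan(α/2)).
With d = 15.8644 mm and α/2 = 52.5°, tan(α/2) ≈ 1.30323, so f ≈ 15.8644 / 2.60645 ≈ 6.0866 mm.

6.087 mm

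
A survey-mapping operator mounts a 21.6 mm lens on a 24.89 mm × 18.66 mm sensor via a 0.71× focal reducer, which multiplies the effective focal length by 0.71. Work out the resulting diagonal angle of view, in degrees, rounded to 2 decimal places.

Effective focal length f = 21.6 × 0.71 = 15.336 mm.
Sensor diagonal = √(24.89² + 18.66²) = √967.7077 ≈ 31.1080 mm.
α = 2·arctan(31.108 / (2 × 15.336)) = 2·arctan(1.01421) ≈ 90.8087°.

90.81°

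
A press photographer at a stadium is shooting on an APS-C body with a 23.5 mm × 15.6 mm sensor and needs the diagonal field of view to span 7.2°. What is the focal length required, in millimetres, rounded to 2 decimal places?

224.17 mm

Sensor diagonal = √(23.5² + 15.6²) = √795.6100 ≈ 28.2066 mm.
From α = 2·arctan(d/2f) we get f = d / (2·tan(α/2)).
With d = 28.2066 mm and α/2 = 3.6°, tan(α/2) ≈ 0.06291, so f ≈ 28.2066 / 0.12583 ≈ 224.1652 mm.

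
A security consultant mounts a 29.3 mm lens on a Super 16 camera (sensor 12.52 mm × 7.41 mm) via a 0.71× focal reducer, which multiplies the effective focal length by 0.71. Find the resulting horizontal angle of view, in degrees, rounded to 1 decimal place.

33.5°

Effective focal length f = 29.3 × 0.71 = 20.803 mm.
α = 2·arctan(12.52 / (2 × 20.803)) = 2·arctan(0.30092) ≈ 33.4950°.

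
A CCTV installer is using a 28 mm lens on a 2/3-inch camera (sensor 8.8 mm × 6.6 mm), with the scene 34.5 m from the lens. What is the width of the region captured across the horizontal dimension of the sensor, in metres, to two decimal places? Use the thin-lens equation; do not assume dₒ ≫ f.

10.83 m

dₒ: 34.5 m = 34500 mm.
Similar triangles through the lens centre give W/dₒ = w/dᵢ; with 1/f = 1/dₒ + 1/dᵢ this gives W = w·(dₒ − f)/f.
W = 8.8 mm × (34500 − 28) / 28 = 8.8 × 1231.1429 ≈ 10834.057 mm = 10.8341 m.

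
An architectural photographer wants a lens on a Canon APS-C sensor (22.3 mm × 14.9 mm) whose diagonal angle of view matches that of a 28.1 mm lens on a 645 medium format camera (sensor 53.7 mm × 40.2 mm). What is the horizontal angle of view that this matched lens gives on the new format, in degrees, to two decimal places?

Sensor diagonal = √(53.7² + 40.2²) = √4499.7300 ≈ 67.0800 mm.
Sensor diagonal = √(22.3² + 14.9²) = √719.3000 ≈ 26.8198 mm.
Equal diagonal AOV ⇒ f₂ = f₁ · 26.8198/67.0800 = 28.1 × 0.39982 ≈ 11.2349 mm.
Horizontal AOV on the new format = 2·arctan(22.3 / (2 × 11.2349)) = 2·arctan(0.99245) ≈ 89.5655°.

89.57°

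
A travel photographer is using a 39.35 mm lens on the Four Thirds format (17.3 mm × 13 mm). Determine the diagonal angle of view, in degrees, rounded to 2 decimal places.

30.75°

Sensor diagonal = √(17.3² + 13²) = √468.2900 ≈ 21.6400 mm.
Angle of view α = 2·arctan(d/2f) with d = 21.6400 mm and f = 39.35 mm.
d/2f = 0.27497; arctan(0.27497) ≈ 15.3746°, so α ≈ 30.7491°.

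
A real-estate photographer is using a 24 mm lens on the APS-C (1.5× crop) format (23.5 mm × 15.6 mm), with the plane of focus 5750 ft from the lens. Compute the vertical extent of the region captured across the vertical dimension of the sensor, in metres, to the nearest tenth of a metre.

dₒ: 5750 ft × 304.8 mm/ft = 1752599.94 mm.
Similar triangles through the lens centre give W/dₒ = h/dᵢ; with 1/f = 1/dₒ + 1/dᵢ this gives W = h·(dₒ − f)/f.
W = 15.6 mm × (1.7526e+06 − 24) / 24 = 15.6 × 73023.9977 ≈ 1139174.364 mm = 1139.17 m.

1139.2 m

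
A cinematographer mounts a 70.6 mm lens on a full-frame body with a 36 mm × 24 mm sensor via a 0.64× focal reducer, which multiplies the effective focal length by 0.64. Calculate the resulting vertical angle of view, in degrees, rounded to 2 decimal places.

Effective focal length f = 70.6 × 0.64 = 45.184 mm.
α = 2·arctan(24 / (2 × 45.184)) = 2·arctan(0.26558) ≈ 29.7466°.

29.75°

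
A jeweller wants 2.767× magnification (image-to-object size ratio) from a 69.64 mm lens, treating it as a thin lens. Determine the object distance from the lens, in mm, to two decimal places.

With m = dᵢ/dₒ and 1/f = 1/dₒ + 1/dᵢ, substituting dᵢ = m·dₒ gives 1/f = (1 + 1/m)/dₒ, hence dₒ = f·(1 + 1/m).
dₒ = 69.64 × (1 + 1/2.767) = 69.64 × 1.36140 ≈ 94.808 mm.

94.81 mm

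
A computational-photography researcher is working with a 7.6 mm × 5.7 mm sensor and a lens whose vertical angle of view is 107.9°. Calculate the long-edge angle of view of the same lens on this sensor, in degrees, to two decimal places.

122.74°

From the vertical AOV: f = 5.7 / (2·tan(53.95°)) = 5.7 / 2.74772 ≈ 2.0744 mm.
Long-edge AOV = 2·arctan(7.6 / (2 × 2.0744)) = 2·arctan(1.83181) ≈ 122.7391°.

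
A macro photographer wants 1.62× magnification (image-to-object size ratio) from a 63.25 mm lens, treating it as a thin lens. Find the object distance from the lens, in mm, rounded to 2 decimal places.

102.29 mm

With m = dᵢ/dₒ and 1/f = 1/dₒ + 1/dᵢ, substituting dᵢ = m·dₒ gives 1/f = (1 + 1/m)/dₒ, hence dₒ = f·(1 + 1/m).
dₒ = 63.25 × (1 + 1/1.62) = 63.25 × 1.61728 ≈ 102.293 mm.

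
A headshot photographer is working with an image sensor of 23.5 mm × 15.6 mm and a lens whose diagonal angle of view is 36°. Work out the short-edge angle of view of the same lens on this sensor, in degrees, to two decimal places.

Sensor diagonal = √(23.5² + 15.6²) = √795.6100 ≈ 28.2066 mm.
From the diagonal AOV: f = 28.2066 / (2·tan(18°)) = 28.2066 / 0.64984 ≈ 43.4054 mm.
Short-edge AOV = 2·arctan(15.6 / (2 × 43.4054)) = 2·arctan(0.17970) ≈ 20.3748°.

20.37°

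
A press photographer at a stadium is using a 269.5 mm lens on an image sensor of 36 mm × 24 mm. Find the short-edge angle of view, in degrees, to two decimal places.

Angle of view α = 2·arctan(h/2f) with h = 24 mm and f = 269.5 mm.
h/2f = 0.04453; arctan(0.04453) ≈ 2.5495°, so α ≈ 5.0990°.

5.10°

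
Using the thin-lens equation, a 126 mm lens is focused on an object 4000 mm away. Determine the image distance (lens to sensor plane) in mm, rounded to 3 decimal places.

1/dᵢ = 1/f − 1/dₒ = 1/126 − 1/4000 = 0.0076865 mm⁻¹.
dᵢ = 1/0.0076865 ≈ 130.0981 mm.

130.098 mm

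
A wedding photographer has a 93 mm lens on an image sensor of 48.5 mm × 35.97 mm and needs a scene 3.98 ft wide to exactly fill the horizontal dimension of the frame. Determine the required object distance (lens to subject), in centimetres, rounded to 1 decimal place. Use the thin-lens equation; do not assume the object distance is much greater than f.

W: 3.98 ft × 304.8 mm/ft = 1213.10 mm.
Magnification m = w/W = dᵢ/dₒ; combined with 1/f = 1/dₒ + 1/dᵢ this gives dₒ = f·(1 + W/w).
dₒ = 93 mm × (1 + 1213.1/48.5) = 93 × 26.0125 ≈ 2419.158 mm = 241.916 cm.

241.9 cm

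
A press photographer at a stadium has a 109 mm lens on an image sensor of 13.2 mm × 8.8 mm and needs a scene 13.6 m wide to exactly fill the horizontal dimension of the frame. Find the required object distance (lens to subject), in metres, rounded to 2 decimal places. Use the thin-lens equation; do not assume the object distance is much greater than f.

112.41 m

W: 13.6 m = 13600 mm.
Magnification m = w/W = dᵢ/dₒ; combined with 1/f = 1/dₒ + 1/dᵢ this gives dₒ = f·(1 + W/w).
dₒ = 109 mm × (1 + 13600/13.2) = 109 × 1031.3030 ≈ 112412.030 mm = 112.412 m.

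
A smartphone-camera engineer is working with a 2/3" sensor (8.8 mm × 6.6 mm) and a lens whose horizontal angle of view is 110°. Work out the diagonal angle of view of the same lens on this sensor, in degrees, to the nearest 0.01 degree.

121.49°

From the horizontal AOV: f = 8.8 / (2·tan(55°)) = 8.8 / 2.85630 ≈ 3.0809 mm.
Sensor diagonal = √(8.8² + 6.6²) = √121.0000 ≈ 11.0000 mm.
Diagonal AOV = 2·arctan(11.0000 / (2 × 3.0809)) = 2·arctan(1.78519) ≈ 121.4879°.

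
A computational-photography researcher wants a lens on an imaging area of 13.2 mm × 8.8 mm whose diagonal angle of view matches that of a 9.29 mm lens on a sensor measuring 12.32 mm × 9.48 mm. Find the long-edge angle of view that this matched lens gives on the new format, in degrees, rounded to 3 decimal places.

Sensor diagonal = √(12.32² + 9.48²) = √241.6528 ≈ 15.5452 mm.
Sensor diagonal = √(13.2² + 8.8²) = √251.6800 ≈ 15.8644 mm.
Equal diagonal AOV ⇒ f₂ = f₁ · 15.8644/15.5452 = 9.29 × 1.02054 ≈ 9.4808 mm.
Long-edge AOV on the new format = 2·arctan(13.2 / (2 × 9.4808)) = 2·arctan(0.69615) ≈ 69.6870°.

69.687°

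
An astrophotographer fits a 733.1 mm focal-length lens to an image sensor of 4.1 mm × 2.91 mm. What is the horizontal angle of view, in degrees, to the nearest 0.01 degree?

Angle of view α = 2·arctan(w/2f) with w = 4.1 mm and f = 733.1 mm.
w/2f = 0.00280; arctan(0.00280) ≈ 0.1602°, so α ≈ 0.3204°.

0.32°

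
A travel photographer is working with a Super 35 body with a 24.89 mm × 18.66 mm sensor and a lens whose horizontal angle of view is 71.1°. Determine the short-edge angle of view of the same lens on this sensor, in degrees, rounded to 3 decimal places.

From the horizontal AOV: f = 24.89 / (2·tan(35.55°)) = 24.89 / 1.42922 ≈ 17.4151 mm.
Short-edge AOV = 2·arctan(18.66 / (2 × 17.4151)) = 2·arctan(0.53574) ≈ 56.3597°.

56.360°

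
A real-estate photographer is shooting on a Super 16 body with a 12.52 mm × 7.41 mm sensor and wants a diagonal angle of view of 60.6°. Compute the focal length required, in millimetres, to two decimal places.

Sensor diagonal = √(12.52² + 7.41²) = √211.6585 ≈ 14.5485 mm.
From α = 2·arctan(d/2f) we get f = d / (2·tan(α/2)).
With d = 14.5485 mm and α/2 = 30.3°, tan(α/2) ≈ 0.58435, so f ≈ 14.5485 / 1.16871 ≈ 12.4484 mm.

12.45 mm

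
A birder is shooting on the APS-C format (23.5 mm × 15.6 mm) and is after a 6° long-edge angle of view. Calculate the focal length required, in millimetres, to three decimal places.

224.203 mm

From α = 2·arctan(w/2f) we get f = w / (2·tan(α/2)).
With w = 23.5 mm and α/2 = 3°, tan(α/2) ≈ 0.05241, so f ≈ 23.5 / 0.10482 ≈ 224.2034 mm.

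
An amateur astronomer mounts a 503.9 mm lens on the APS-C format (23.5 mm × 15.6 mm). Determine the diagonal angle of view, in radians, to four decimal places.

0.0560 rad

Sensor diagonal = √(23.5² + 15.6²) = √795.6100 ≈ 28.2066 mm.
Angle of view α = 2·arctan(d/2f) with d = 28.2066 mm and f = 503.9 mm.
d/2f = 0.02799; arctan(0.02799) ≈ 0.0280 rad, so α ≈ 0.0560 rad.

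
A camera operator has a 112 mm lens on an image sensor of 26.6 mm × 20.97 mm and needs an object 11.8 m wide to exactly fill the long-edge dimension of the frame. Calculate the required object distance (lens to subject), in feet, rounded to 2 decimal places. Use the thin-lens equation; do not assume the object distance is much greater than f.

W: 11.8 m = 11800 mm.
Magnification m = w/W = dᵢ/dₒ; combined with 1/f = 1/dₒ + 1/dᵢ this gives dₒ = f·(1 + W/w).
dₒ = 112 mm × (1 + 11800/26.6) = 112 × 444.6090 ≈ 49796.211 mm = 49796.211/304.8 ft = 163.373 ft.

163.37 ft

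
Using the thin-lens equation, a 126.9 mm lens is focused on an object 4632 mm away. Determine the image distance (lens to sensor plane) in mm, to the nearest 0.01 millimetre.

130.47 mm

1/dᵢ = 1/f − 1/dₒ = 1/126.9 − 1/4632 = 0.0076643 mm⁻¹.
dᵢ = 1/0.0076643 ≈ 130.4745 mm.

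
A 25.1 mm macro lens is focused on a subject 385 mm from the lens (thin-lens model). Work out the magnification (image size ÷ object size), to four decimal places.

Thin lens: 1/f = 1/dₒ + 1/dᵢ → 1/dᵢ = 1/25.1 − 1/385 = 0.0372432 mm⁻¹, so dᵢ ≈ 26.8505 mm.
Magnification m = dᵢ/dₒ = 26.8505/385 ≈ 0.06974.

0.0697×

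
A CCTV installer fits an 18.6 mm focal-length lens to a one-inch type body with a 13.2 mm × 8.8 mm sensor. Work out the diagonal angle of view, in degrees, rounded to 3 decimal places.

46.193°

Sensor diagonal = √(13.2² + 8.8²) = √251.6800 ≈ 15.8644 mm.
Angle of view α = 2·arctan(d/2f) with d = 15.8644 mm and f = 18.6 mm.
d/2f = 0.42646; arctan(0.42646) ≈ 23.0965°, so α ≈ 46.1929°.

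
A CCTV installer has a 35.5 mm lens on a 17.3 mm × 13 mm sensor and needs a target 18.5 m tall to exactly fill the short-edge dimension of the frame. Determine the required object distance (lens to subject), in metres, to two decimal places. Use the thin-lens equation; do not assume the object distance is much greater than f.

W: 18.5 m = 18500 mm.
Magnification m = h/W = dᵢ/dₒ; combined with 1/f = 1/dₒ + 1/dᵢ this gives dₒ = f·(1 + W/h).
dₒ = 35.5 mm × (1 + 18500/13) = 35.5 × 1424.0769 ≈ 50554.731 mm = 50.5547 m.

50.55 m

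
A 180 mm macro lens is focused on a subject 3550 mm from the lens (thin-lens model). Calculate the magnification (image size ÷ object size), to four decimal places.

Thin lens: 1/f = 1/dₒ + 1/dᵢ → 1/dᵢ = 1/180 − 1/3550 = 0.0052739 mm⁻¹, so dᵢ ≈ 189.6142 mm.
Magnification m = dᵢ/dₒ = 189.6142/3550 ≈ 0.05341.

0.0534×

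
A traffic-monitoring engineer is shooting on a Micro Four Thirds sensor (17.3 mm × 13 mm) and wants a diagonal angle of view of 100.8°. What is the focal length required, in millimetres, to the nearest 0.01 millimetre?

8.95 mm

Sensor diagonal = √(17.3² + 13²) = √468.2900 ≈ 21.6400 mm.
From α = 2·arctan(d/2f) we get f = d / (2·tan(α/2)).
With d = 21.6400 mm and α/2 = 50.4°, tan(α/2) ≈ 1.20879, so f ≈ 21.6400 / 2.41758 ≈ 8.9511 mm.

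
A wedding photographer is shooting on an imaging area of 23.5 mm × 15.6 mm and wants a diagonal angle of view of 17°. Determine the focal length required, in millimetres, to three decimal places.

Sensor diagonal = √(23.5² + 15.6²) = √795.6100 ≈ 28.2066 mm.
From α = 2·arctan(d/2f) we get f = d / (2·tan(α/2)).
With d = 28.2066 mm and α/2 = 8.5°, tan(α/2) ≈ 0.14945, so f ≈ 28.2066 / 0.29890 ≈ 94.3672 mm.

94.367 mm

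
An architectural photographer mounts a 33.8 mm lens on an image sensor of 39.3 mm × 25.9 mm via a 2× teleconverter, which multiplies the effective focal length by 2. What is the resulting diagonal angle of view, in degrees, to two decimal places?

Effective focal length f = 33.8 × 2 = 67.6 mm.
Sensor diagonal = √(39.3² + 25.9²) = √2215.3000 ≈ 47.0670 mm.
α = 2·arctan(47.067 / (2 × 67.6)) = 2·arctan(0.34813) ≈ 38.3889°.

38.39°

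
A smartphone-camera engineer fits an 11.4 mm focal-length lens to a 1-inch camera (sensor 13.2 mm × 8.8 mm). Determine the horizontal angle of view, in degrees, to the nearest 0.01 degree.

60.14°

Angle of view α = 2·arctan(w/2f) with w = 13.2 mm and f = 11.4 mm.
w/2f = 0.57895; arctan(0.57895) ≈ 30.0686°, so α ≈ 60.1372°.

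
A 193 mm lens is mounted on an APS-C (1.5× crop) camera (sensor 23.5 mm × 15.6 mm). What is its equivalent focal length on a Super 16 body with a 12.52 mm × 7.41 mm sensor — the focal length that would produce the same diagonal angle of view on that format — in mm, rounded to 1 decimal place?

99.5 mm

Sensor diagonal = √(23.5² + 15.6²) = √795.6100 ≈ 28.2066 mm.
Sensor diagonal = √(12.52² + 7.41²) = √211.6585 ≈ 14.5485 mm.
Equal angle of view means equal diagonal/f ratio, so f₂ = f₁ · (diagonal₂/diagonal₁) = 193 × 14.5485/28.2066.
f₂ = 193 × 0.51578 ≈ 99.546 mm.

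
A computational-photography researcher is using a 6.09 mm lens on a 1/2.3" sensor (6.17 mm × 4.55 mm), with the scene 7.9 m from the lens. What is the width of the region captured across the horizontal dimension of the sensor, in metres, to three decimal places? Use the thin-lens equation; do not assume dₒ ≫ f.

dₒ: 7.9 m = 7900 mm.
Similar triangles through the lens centre give W/dₒ = w/dᵢ; with 1/f = 1/dₒ + 1/dᵢ this gives W = w·(dₒ − f)/f.
W = 6.17 mm × (7900 − 6.09) / 6.09 = 6.17 × 1296.2085 ≈ 7997.607 mm = 7.99761 m.

7.998 m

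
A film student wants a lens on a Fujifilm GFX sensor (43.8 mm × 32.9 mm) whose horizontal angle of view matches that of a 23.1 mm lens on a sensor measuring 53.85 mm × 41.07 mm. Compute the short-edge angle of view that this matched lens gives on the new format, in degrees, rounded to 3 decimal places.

82.406°

Equal horizontal AOV ⇒ f₂ = f₁ · 43.8/53.85 = 23.1 × 0.81337 ≈ 18.7889 mm.
Short-edge AOV on the new format = 2·arctan(32.9 / (2 × 18.7889)) = 2·arctan(0.87552) ≈ 82.4055°.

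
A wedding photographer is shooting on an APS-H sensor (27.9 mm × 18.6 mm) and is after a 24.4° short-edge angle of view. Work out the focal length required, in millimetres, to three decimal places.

From α = 2·arctan(h/2f) we get f = h / (2·tan(α/2)).
With h = 18.6 mm and α/2 = 12.2°, tan(α/2) ≈ 0.21621, so f ≈ 18.6 / 0.43242 ≈ 43.0142 mm.

43.014 mm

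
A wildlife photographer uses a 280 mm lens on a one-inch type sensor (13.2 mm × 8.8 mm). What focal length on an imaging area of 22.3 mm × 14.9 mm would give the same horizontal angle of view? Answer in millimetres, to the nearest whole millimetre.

Equal angle of view means equal width/f ratio, so f₂ = f₁ · (width₂/width₁) = 280 × 22.3/13.2.
f₂ = 280 × 1.68939 ≈ 473.030 mm.

473 mm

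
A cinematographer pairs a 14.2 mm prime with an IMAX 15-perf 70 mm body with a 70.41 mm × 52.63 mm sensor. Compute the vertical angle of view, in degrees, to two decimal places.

Angle of view α = 2·arctan(h/2f) with h = 52.63 mm and f = 14.2 mm.
h/2f = 1.85317; arctan(1.85317) ≈ 61.6480°, so α ≈ 123.2960°.

123.30°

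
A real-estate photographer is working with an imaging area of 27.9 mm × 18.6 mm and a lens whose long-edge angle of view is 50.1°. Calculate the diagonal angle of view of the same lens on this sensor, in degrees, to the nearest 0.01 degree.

58.65°

From the long-edge AOV: f = 27.9 / (2·tan(25.05°)) = 27.9 / 0.93474 ≈ 29.8478 mm.
Sensor diagonal = √(27.9² + 18.6²) = √1124.3700 ≈ 33.5316 mm.
Diagonal AOV = 2·arctan(33.5316 / (2 × 29.8478)) = 2·arctan(0.56171) ≈ 58.6467°.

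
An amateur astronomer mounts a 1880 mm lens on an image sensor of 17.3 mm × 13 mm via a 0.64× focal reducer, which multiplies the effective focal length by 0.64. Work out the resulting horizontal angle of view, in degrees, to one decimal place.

Effective focal length f = 1880 × 0.64 = 1203.2 mm.
α = 2·arctan(17.3 / (2 × 1203.2)) = 2·arctan(0.00719) ≈ 0.8238°.

0.8°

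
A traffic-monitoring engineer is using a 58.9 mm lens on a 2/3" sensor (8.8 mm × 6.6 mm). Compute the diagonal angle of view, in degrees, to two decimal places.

10.67°

Sensor diagonal = √(8.8² + 6.6²) = √121.0000 ≈ 11.0000 mm.
Angle of view α = 2·arctan(d/2f) with d = 11.0000 mm and f = 58.9 mm.
d/2f = 0.09338; arctan(0.09338) ≈ 5.3347°, so α ≈ 10.6695°.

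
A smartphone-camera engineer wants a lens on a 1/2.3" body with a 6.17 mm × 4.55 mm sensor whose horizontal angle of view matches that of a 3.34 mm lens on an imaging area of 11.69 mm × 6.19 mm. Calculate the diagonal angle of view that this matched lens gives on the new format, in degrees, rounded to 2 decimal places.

Equal horizontal AOV ⇒ f₂ = f₁ · 6.17/11.69 = 3.34 × 0.52780 ≈ 1.7629 mm.
Sensor diagonal = √(6.17² + 4.55²) = √58.7714 ≈ 7.6663 mm.
Diagonal AOV on the new format = 2·arctan(7.6663 / (2 × 1.7629)) = 2·arctan(2.17438) ≈ 130.6045°.

130.60°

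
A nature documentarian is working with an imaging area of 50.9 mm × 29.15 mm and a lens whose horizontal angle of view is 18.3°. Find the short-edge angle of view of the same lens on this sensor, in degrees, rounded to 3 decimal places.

From the horizontal AOV: f = 50.9 / (2·tan(9.15°)) = 50.9 / 0.32214 ≈ 158.0066 mm.
Short-edge AOV = 2·arctan(29.15 / (2 × 158.0066)) = 2·arctan(0.09224) ≈ 10.5404°.

10.540°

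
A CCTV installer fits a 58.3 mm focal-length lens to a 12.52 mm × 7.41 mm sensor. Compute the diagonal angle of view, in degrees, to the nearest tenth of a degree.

Sensor diagonal = √(12.52² + 7.41²) = √211.6585 ≈ 14.5485 mm.
Angle of view α = 2·arctan(d/2f) with d = 14.5485 mm and f = 58.3 mm.
d/2f = 0.12477; arctan(0.12477) ≈ 7.1122°, so α ≈ 14.2244°.

14.2°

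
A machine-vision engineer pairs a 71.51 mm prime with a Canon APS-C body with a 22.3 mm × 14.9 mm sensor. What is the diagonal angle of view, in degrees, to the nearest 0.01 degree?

Sensor diagonal = √(22.3² + 14.9²) = √719.3000 ≈ 26.8198 mm.
Angle of view α = 2·arctan(d/2f) with d = 26.8198 mm and f = 71.51 mm.
d/2f = 0.18752; arctan(0.18752) ≈ 10.6210°, so α ≈ 21.2420°.

21.24°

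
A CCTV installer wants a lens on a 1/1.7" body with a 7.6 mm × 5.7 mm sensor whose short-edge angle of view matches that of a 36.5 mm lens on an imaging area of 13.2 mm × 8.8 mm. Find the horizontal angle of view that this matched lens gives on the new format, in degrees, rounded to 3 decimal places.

Equal short-edge AOV ⇒ f₂ = f₁ · 5.7/8.8 = 36.5 × 0.64773 ≈ 23.6420 mm.
Horizontal AOV on the new format = 2·arctan(7.6 / (2 × 23.6420)) = 2·arctan(0.16073) ≈ 18.2622°.

18.262°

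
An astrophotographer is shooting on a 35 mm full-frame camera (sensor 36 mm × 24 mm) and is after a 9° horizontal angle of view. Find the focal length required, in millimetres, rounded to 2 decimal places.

From α = 2·arctan(w/2f) we get f = w / (2·tan(α/2)).
With w = 36 mm and α/2 = 4.5°, tan(α/2) ≈ 0.07870, so f ≈ 36 / 0.15740 ≈ 228.7117 mm.

228.71 mm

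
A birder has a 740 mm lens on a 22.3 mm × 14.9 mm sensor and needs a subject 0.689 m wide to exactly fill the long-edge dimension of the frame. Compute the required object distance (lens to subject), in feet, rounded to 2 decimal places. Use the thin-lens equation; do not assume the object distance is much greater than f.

W: 0.689 m = 689 mm.
Magnification m = w/W = dᵢ/dₒ; combined with 1/f = 1/dₒ + 1/dᵢ this gives dₒ = f·(1 + W/w).
dₒ = 740 mm × (1 + 689/22.3) = 740 × 31.8969 ≈ 23603.677 mm = 23603.677/304.8 ft = 77.4399 ft.

77.44 ft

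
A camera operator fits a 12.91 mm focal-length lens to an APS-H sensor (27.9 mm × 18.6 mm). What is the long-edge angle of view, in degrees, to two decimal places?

Angle of view α = 2·arctan(w/2f) with w = 27.9 mm and f = 12.91 mm.
w/2f = 1.08056; arctan(1.08056) ≈ 47.2173°, so α ≈ 94.4347°.

94.43°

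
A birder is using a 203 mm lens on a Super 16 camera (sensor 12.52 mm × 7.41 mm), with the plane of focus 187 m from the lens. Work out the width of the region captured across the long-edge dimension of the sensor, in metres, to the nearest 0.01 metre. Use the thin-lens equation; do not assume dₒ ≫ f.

dₒ: 187 m = 187000 mm.
Similar triangles through the lens centre give W/dₒ = w/dᵢ; with 1/f = 1/dₒ + 1/dᵢ this gives W = w·(dₒ − f)/f.
W = 12.52 mm × (187000 − 203) / 203 = 12.52 × 920.1823 ≈ 11520.682 mm = 11.5207 m.

11.52 m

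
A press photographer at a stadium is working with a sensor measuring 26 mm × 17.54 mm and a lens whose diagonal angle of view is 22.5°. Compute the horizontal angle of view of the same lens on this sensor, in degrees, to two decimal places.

18.73°

Sensor diagonal = √(26² + 17.54²) = √983.6516 ≈ 31.3632 mm.
From the diagonal AOV: f = 31.3632 / (2·tan(11.25°)) = 31.3632 / 0.39782 ≈ 78.8368 mm.
Horizontal AOV = 2·arctan(26 / (2 × 78.8368)) = 2·arctan(0.16490) ≈ 18.7274°.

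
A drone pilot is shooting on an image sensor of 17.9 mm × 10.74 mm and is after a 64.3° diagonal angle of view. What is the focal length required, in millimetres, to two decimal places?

16.61 mm

Sensor diagonal = √(17.9² + 10.74²) = √435.7576 ≈ 20.8748 mm.
From α = 2·arctan(d/2f) we get f = d / (2·tan(α/2)).
With d = 20.8748 mm and α/2 = 32.15°, tan(α/2) ≈ 0.62852, so f ≈ 20.8748 / 1.25703 ≈ 16.6064 mm.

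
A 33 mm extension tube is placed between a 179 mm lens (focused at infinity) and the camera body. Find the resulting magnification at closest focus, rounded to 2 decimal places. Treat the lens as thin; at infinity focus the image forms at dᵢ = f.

0.18×

The tube moves the image plane from f to f + e, so dᵢ = 179 + 33 = 212 mm. Focus is achieved when 1/f = 1/dₒ + 1/dᵢ, giving dₒ = 1/(1/f − 1/(f+e)).
Magnification m = dᵢ/dₒ = (f+e)·(1/f − 1/(f+e)) = e/f = 33/179 ≈ 0.1844.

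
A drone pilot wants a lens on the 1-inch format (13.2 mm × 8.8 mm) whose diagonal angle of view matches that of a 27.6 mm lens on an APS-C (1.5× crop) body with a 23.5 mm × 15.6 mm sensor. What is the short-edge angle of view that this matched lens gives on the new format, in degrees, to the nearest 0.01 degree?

31.65°

Sensor diagonal = √(23.5² + 15.6²) = √795.6100 ≈ 28.2066 mm.
Sensor diagonal = √(13.2² + 8.8²) = √251.6800 ≈ 15.8644 mm.
Equal diagonal AOV ⇒ f₂ = f₁ · 15.8644/28.2066 = 27.6 × 0.56244 ≈ 15.5233 mm.
Short-edge AOV on the new format = 2·arctan(8.8 / (2 × 15.5233)) = 2·arctan(0.28345) ≈ 31.6503°.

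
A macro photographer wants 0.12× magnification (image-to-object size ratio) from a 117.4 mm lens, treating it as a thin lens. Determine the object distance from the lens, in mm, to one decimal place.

1095.7 mm

With m = dᵢ/dₒ and 1/f = 1/dₒ + 1/dᵢ, substituting dᵢ = m·dₒ gives 1/f = (1 + 1/m)/dₒ, hence dₒ = f·(1 + 1/m).
dₒ = 117.4 × (1 + 1/0.12) = 117.4 × 9.33333 ≈ 1095.733 mm.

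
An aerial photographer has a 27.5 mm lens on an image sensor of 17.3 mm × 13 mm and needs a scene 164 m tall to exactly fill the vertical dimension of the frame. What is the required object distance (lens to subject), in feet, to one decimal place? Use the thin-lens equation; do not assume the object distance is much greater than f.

1138.3 ft

W: 164 m = 164000 mm.
Magnification m = h/W = dᵢ/dₒ; combined with 1/f = 1/dₒ + 1/dᵢ this gives dₒ = f·(1 + W/h).
dₒ = 27.5 mm × (1 + 164000/13) = 27.5 × 12616.3846 ≈ 346950.577 mm = 346950.577/304.8 ft = 1138.29 ft.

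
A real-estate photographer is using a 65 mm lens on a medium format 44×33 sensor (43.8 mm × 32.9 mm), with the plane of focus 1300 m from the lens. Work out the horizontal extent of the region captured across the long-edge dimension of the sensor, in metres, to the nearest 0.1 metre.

876.0 m

dₒ: 1300 m = 1.3e+06 mm.
Similar triangles through the lens centre give W/dₒ = w/dᵢ; with 1/f = 1/dₒ + 1/dᵢ this gives W = w·(dₒ − f)/f.
W = 43.8 mm × (1.3e+06 − 65) / 65 = 43.8 × 19999.0000 ≈ 875956.200 mm = 875.956 m.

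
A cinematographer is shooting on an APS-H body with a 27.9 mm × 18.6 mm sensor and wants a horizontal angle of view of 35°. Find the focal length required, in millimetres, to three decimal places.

44.244 mm

From α = 2·arctan(w/2f) we get f = w / (2·tan(α/2)).
With w = 27.9 mm and α/2 = 17.5°, tan(α/2) ≈ 0.31530, so f ≈ 27.9 / 0.63060 ≈ 44.2437 mm.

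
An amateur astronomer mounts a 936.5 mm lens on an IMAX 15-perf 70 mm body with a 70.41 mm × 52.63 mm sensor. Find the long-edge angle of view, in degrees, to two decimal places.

4.31°

Angle of view α = 2·arctan(w/2f) with w = 70.41 mm and f = 936.5 mm.
w/2f = 0.03759; arctan(0.03759) ≈ 2.1529°, so α ≈ 4.3057°.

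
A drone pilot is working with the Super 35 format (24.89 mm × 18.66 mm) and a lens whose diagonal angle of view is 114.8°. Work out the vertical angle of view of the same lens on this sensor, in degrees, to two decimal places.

Sensor diagonal = √(24.89² + 18.66²) = √967.7077 ≈ 31.1080 mm.
From the diagonal AOV: f = 31.1080 / (2·tan(57.4°)) = 31.1080 / 3.12731 ≈ 9.9472 mm.
Vertical AOV = 2·arctan(18.66 / (2 × 9.9472)) = 2·arctan(0.93795) ≈ 86.3324°.

86.33°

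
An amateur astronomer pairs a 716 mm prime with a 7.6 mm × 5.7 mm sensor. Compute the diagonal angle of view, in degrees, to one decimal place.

0.8°

Sensor diagonal = √(7.6² + 5.7²) = √90.2500 ≈ 9.5000 mm.
Angle of view α = 2·arctan(d/2f) with d = 9.5000 mm and f = 716 mm.
d/2f = 0.00663; arctan(0.00663) ≈ 0.3801°, so α ≈ 0.7602°.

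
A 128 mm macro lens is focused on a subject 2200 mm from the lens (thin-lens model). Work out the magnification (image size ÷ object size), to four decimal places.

Thin lens: 1/f = 1/dₒ + 1/dᵢ → 1/dᵢ = 1/128 − 1/2200 = 0.0073580 mm⁻¹, so dᵢ ≈ 135.9073 mm.
Magnification m = dᵢ/dₒ = 135.9073/2200 ≈ 0.06178.

0.0618×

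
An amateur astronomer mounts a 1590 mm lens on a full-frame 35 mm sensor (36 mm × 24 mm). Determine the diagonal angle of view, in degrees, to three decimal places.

Sensor diagonal = √(36² + 24²) = √1872.0000 ≈ 43.2666 mm.
Angle of view α = 2·arctan(d/2f) with d = 43.2666 mm and f = 1590 mm.
d/2f = 0.01361; arctan(0.01361) ≈ 0.7795°, so α ≈ 1.5590°.

1.559°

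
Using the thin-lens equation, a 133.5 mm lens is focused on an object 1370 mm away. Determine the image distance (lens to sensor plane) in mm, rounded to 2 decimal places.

1/dᵢ = 1/f − 1/dₒ = 1/133.5 − 1/1370 = 0.0067607 mm⁻¹.
dᵢ = 1/0.0067607 ≈ 147.9135 mm.

147.91 mm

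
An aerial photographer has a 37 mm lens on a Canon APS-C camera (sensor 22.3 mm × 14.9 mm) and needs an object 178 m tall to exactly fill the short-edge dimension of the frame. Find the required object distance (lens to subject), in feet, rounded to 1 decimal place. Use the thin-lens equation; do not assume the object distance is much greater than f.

1450.3 ft

W: 178 m = 178000 mm.
Magnification m = h/W = dᵢ/dₒ; combined with 1/f = 1/dₒ + 1/dᵢ this gives dₒ = f·(1 + W/h).
dₒ = 37 mm × (1 + 178000/14.9) = 37 × 11947.3087 ≈ 442050.423 mm = 442050.423/304.8 ft = 1450.3 ft.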